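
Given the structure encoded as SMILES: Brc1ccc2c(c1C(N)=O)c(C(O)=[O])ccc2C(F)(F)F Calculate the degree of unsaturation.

Molecular formula: C13H7BrF3NO3.
DoU = (2C + 2 + N − H − X) / 2, where X is the halogen count and O/S are ignored.
    = (2·13 + 2 + 1 − 7 − 4) / 2 = 18 / 2 = 9.

9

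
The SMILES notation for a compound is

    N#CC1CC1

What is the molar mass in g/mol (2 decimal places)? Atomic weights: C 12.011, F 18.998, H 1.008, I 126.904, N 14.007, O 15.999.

67.09 g/mol

First, the molecular formula is C4H5N (counting implicit H from valence).
  C: 4 × 12.011 = 48.044
  H: 5 × 1.008 = 5.040
  N: 1 × 14.007 = 14.007
Sum: 4×12.011 + 5×1.008 + 1×14.007 = 67.091 → 67.09 g/mol.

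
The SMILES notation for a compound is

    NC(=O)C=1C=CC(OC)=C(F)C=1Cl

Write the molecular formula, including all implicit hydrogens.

Walk through each heavy atom and fill implicit hydrogens from standard valence (C 4, N 3, O 2, S 2, halogen 1):
  atom 1: N, bond orders sum to 1 (valence 3) → 2 H
  atom 2: C, bond orders sum to 4 (valence 4) → 0 H
  atom 3: O, bond orders sum to 2 (valence 2) → 0 H
  atom 4: C, bond orders sum to 4 (valence 4) → 0 H
  atom 5: C, bond orders sum to 3 (valence 4) → 1 H
  atom 6: C, bond orders sum to 3 (valence 4) → 1 H
  atom 7: C, bond orders sum to 4 (valence 4) → 0 H
  atom 8: O, bond orders sum to 2 (valence 2) → 0 H
  atom 9: C, bond orders sum to 1 (valence 4) → 3 H
  atom 10: C, bond orders sum to 4 (valence 4) → 0 H
  atom 11: F (halogen, monovalent) → 0 H
  atom 12: C, bond orders sum to 4 (valence 4) → 0 H
  atom 13: Cl (halogen, monovalent) → 0 H
Totals → C:8, H:7, Cl:1, F:1, N:1, O:2.

C8H7ClFNO2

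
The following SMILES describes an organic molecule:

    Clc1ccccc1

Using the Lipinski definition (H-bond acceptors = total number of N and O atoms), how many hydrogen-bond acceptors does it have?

N atoms: 0; O atoms: 0.
Lipinski HBA = 0 + 0 = 0.

0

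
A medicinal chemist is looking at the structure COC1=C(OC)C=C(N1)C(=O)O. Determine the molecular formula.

C7H9NO4

Walk through each heavy atom and fill implicit hydrogens from standard valence (C 4, N 3, O 2, S 2, halogen 1):
  atom 1: C, bond orders sum to 1 (valence 4) → 3 H
  atom 2: O, bond orders sum to 2 (valence 2) → 0 H
  atom 3: C, bond orders sum to 4 (valence 4) → 0 H
  atom 4: C, bond orders sum to 4 (valence 4) → 0 H
  atom 5: O, bond orders sum to 2 (valence 2) → 0 H
  atom 6: C, bond orders sum to 1 (valence 4) → 3 H
  atom 7: C, bond orders sum to 3 (valence 4) → 1 H
  atom 8: C, bond orders sum to 4 (valence 4) → 0 H
  atom 9: N, bond orders sum to 2 (valence 3) → 1 H
  atom 10: C, bond orders sum to 4 (valence 4) → 0 H
  atom 11: O, bond orders sum to 2 (valence 2) → 0 H
  atom 12: O, bond orders sum to 1 (valence 2) → 1 H
Totals → C:7, H:9, N:1, O:4.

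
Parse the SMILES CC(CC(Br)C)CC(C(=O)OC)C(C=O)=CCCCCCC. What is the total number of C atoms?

18

Count every carbon token in the SMILES (each C, including those in ring-closure positions and inside branches).
Carbon count: 18.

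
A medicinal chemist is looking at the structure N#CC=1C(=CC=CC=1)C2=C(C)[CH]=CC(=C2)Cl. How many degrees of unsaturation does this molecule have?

10

Molecular formula: C14H10ClN.
DoU = (2C + 2 + N − H − X) / 2, where X is the halogen count and O/S are ignored.
    = (2·14 + 2 + 1 − 10 − 1) / 2 = 20 / 2 = 10.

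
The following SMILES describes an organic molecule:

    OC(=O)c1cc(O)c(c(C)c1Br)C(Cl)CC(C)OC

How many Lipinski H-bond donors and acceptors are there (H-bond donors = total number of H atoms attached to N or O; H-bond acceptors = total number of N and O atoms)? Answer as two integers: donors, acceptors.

Donors: find every N or O and count the H atoms it carries.
  atom 1 (O): bond orders sum to 1 → 1 H
  atom 3 (O): bond orders sum to 2 → 0 H
  atom 7 (O): bond orders sum to 1 → 1 H
  atom 18 (O): bond orders sum to 2 → 0 H
Lipinski HBD = 2.
Acceptors: N atoms = 0, O atoms = 4 → HBA = 4.

2, 4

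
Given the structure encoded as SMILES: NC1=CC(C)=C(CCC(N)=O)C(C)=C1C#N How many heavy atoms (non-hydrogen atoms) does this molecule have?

16

Every atom symbol written in the SMILES (organic subset) is one heavy atom; implicit H are not written.
Heavy atoms by element → C:12, N:3, O:1.
Total: 16.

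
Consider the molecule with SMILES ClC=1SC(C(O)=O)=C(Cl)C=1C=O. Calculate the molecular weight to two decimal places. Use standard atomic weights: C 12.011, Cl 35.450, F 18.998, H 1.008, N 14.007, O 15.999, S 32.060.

225.04 g/mol

First, the molecular formula is C6H2Cl2O3S (counting implicit H from valence).
  C: 6 × 12.011 = 72.066
  Cl: 2 × 35.450 = 70.900
  H: 2 × 1.008 = 2.016
  O: 3 × 15.999 = 47.997
  S: 1 × 32.060 = 32.060
Sum: 6×12.011 + 2×35.450 + 2×1.008 + 3×15.999 + 1×32.060 = 225.039 → 225.04 g/mol.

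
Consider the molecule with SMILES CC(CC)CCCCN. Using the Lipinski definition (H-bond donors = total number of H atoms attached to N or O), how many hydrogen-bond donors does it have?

Donors: find every N or O and count the H atoms it carries.
  atom 9 (N): bond orders sum to 1 → 2 H
Lipinski HBD = 2.

2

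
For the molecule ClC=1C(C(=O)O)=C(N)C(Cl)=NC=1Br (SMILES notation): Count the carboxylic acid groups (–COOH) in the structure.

1

The carboxylic acid motif appears at heavy-atom position 4 in the SMILES.
Other groups present: 1 primary amine.
Carboxylic acid count: 1.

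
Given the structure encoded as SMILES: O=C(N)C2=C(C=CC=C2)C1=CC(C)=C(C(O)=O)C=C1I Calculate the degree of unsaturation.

10

Degree of unsaturation = (number of rings) + (number of π bonds).
Ring closures in the SMILES: 2.
π bonds: 8 double bonds (each 1 DoU) → 8 DoU from unsaturation.
Total DoU = 2 + 8 = 10.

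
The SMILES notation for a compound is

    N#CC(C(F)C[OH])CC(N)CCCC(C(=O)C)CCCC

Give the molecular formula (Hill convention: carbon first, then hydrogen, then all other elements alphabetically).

C16H29FN2O2

Walk through each heavy atom and fill implicit hydrogens from standard valence (C 4, N 3, O 2, S 2, halogen 1):
  atom 1: N, bond orders sum to 3 (valence 3) → 0 H
  atom 2: C, bond orders sum to 4 (valence 4) → 0 H
  atom 3: C, bond orders sum to 3 (valence 4) → 1 H
  atom 4: C, bond orders sum to 3 (valence 4) → 1 H
  atom 5: F (halogen, monovalent) → 0 H
  atom 6: C, bond orders sum to 2 (valence 4) → 2 H
  atom 7: O with explicit H count 1
  atom 8: C, bond orders sum to 2 (valence 4) → 2 H
  atom 9: C, bond orders sum to 3 (valence 4) → 1 H
  atom 10: N, bond orders sum to 1 (valence 3) → 2 H
  atom 11: C, bond orders sum to 2 (valence 4) → 2 H
  atom 12: C, bond orders sum to 2 (valence 4) → 2 H
  atom 13: C, bond orders sum to 2 (valence 4) → 2 H
  atom 14: C, bond orders sum to 3 (valence 4) → 1 H
  atom 15: C, bond orders sum to 4 (valence 4) → 0 H
  atom 16: O, bond orders sum to 2 (valence 2) → 0 H
  atom 17: C, bond orders sum to 1 (valence 4) → 3 H
  atom 18: C, bond orders sum to 2 (valence 4) → 2 H
  atom 19: C, bond orders sum to 2 (valence 4) → 2 H
  atom 20: C, bond orders sum to 2 (valence 4) → 2 H
  atom 21: C, bond orders sum to 1 (valence 4) → 3 H
Totals → C:16, H:29, F:1, N:2, O:2.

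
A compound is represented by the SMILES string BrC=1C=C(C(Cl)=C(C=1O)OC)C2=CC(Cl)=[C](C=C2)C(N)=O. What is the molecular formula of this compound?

C14H10BrCl2NO3

Walk through each heavy atom and fill implicit hydrogens from standard valence (C 4, N 3, O 2, S 2, halogen 1):
  atom 1: Br (halogen, monovalent) → 0 H
  atom 2: C, bond orders sum to 4 (valence 4) → 0 H
  atom 3: C, bond orders sum to 3 (valence 4) → 1 H
  atom 4: C, bond orders sum to 4 (valence 4) → 0 H
  atom 5: C, bond orders sum to 4 (valence 4) → 0 H
  atom 6: Cl (halogen, monovalent) → 0 H
  atom 7: C, bond orders sum to 4 (valence 4) → 0 H
  atom 8: C, bond orders sum to 4 (valence 4) → 0 H
  atom 9: O, bond orders sum to 1 (valence 2) → 1 H
  atom 10: O, bond orders sum to 2 (valence 2) → 0 H
  atom 11: C, bond orders sum to 1 (valence 4) → 3 H
  atom 12: C, bond orders sum to 4 (valence 4) → 0 H
  atom 13: C, bond orders sum to 3 (valence 4) → 1 H
  atom 14: C, bond orders sum to 4 (valence 4) → 0 H
  atom 15: Cl (halogen, monovalent) → 0 H
  atom 16: C with explicit H count 0
  atom 17: C, bond orders sum to 3 (valence 4) → 1 H
  atom 18: C, bond orders sum to 3 (valence 4) → 1 H
  atom 19: C, bond orders sum to 4 (valence 4) → 0 H
  atom 20: N, bond orders sum to 1 (valence 3) → 2 H
  atom 21: O, bond orders sum to 2 (valence 2) → 0 H
Totals → C:14, H:10, Br:1, Cl:2, N:1, O:3.
In Hill order: C14H10BrCl2NO3.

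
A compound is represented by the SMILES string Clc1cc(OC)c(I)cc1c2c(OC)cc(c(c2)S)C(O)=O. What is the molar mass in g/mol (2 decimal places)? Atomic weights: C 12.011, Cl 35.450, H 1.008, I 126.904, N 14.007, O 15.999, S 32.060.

First, the molecular formula is C15H12ClIO4S (counting implicit H from valence).
  C: 15 × 12.011 = 180.165
  Cl: 1 × 35.450 = 35.450
  H: 12 × 1.008 = 12.096
  I: 1 × 126.904 = 126.904
  O: 4 × 15.999 = 63.996
  S: 1 × 32.060 = 32.060
Sum: 15×12.011 + 1×35.450 + 12×1.008 + 1×126.904 + 4×15.999 + 1×32.060 = 450.671 → 450.67 g/mol.

450.67 g/mol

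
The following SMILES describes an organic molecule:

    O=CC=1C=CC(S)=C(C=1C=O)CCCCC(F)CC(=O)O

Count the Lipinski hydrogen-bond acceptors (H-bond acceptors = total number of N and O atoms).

N atoms: 0; O atoms: 4.
Lipinski HBA = 0 + 4 = 4.

4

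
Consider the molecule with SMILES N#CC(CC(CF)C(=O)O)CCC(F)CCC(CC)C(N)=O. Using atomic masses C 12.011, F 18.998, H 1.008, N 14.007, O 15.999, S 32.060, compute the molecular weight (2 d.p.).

First, the molecular formula is C15H24F2N2O3 (counting implicit H from valence).
  C: 15 × 12.011 = 180.165
  F: 2 × 18.998 = 37.996
  H: 24 × 1.008 = 24.192
  N: 2 × 14.007 = 28.014
  O: 3 × 15.999 = 47.997
Sum: 15×12.011 + 2×18.998 + 24×1.008 + 2×14.007 + 3×15.999 = 318.364 → 318.36 g/mol.

318.36 g/mol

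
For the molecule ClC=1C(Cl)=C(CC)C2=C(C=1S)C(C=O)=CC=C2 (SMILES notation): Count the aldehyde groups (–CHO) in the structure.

The aldehyde motif appears at heavy-atom position 13 in the SMILES.
Other groups present: 1 thiol.
Aldehyde count: 1.

1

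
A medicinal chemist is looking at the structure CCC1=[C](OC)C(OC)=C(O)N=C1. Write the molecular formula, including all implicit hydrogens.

Walk through each heavy atom and fill implicit hydrogens from standard valence (C 4, N 3, O 2, S 2, halogen 1):
  atom 1: C, bond orders sum to 1 (valence 4) → 3 H
  atom 2: C, bond orders sum to 2 (valence 4) → 2 H
  atom 3: C, bond orders sum to 4 (valence 4) → 0 H
  atom 4: C with explicit H count 0
  atom 5: O, bond orders sum to 2 (valence 2) → 0 H
  atom 6: C, bond orders sum to 1 (valence 4) → 3 H
  atom 7: C, bond orders sum to 4 (valence 4) → 0 H
  atom 8: O, bond orders sum to 2 (valence 2) → 0 H
  atom 9: C, bond orders sum to 1 (valence 4) → 3 H
  atom 10: C, bond orders sum to 4 (valence 4) → 0 H
  atom 11: O, bond orders sum to 1 (valence 2) → 1 H
  atom 12: N, bond orders sum to 3 (valence 3) → 0 H
  atom 13: C, bond orders sum to 3 (valence 4) → 1 H
Totals → C:9, H:13, N:1, O:3.

C9H13NO3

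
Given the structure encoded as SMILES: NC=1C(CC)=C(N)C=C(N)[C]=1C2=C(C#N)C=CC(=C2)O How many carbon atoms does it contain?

15

Count every carbon token in the SMILES (each C, including those in ring-closure positions and inside branches).
Carbon count: 15.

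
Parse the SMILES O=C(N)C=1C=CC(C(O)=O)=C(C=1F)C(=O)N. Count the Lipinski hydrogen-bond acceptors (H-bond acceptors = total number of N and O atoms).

N atoms: 2; O atoms: 4.
Lipinski HBA = 2 + 4 = 6.

6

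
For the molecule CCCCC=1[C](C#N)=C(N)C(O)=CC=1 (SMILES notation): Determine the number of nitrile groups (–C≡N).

1

The nitrile motif appears at heavy-atom position 7 in the SMILES.
Other groups present: 1 hydroxyl, 1 primary amine.
Nitrile count: 1.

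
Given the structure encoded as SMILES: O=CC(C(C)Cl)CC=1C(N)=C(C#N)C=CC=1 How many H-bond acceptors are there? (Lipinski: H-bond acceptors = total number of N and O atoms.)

3

N atoms: 2; O atoms: 1.
Lipinski HBA = 2 + 1 = 3.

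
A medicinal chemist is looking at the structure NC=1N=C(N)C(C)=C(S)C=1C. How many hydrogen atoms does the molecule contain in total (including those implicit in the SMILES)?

11

Walk through each heavy atom and fill implicit hydrogens from standard valence (C 4, N 3, O 2, S 2, halogen 1):
  atom 1: N, bond orders sum to 1 (valence 3) → 2 H
  atom 2: C, bond orders sum to 4 (valence 4) → 0 H
  atom 3: N, bond orders sum to 3 (valence 3) → 0 H
  atom 4: C, bond orders sum to 4 (valence 4) → 0 H
  atom 5: N, bond orders sum to 1 (valence 3) → 2 H
  atom 6: C, bond orders sum to 4 (valence 4) → 0 H
  atom 7: C, bond orders sum to 1 (valence 4) → 3 H
  atom 8: C, bond orders sum to 4 (valence 4) → 0 H
  atom 9: S, bond orders sum to 1 (valence 2) → 1 H
  atom 10: C, bond orders sum to 4 (valence 4) → 0 H
  atom 11: C, bond orders sum to 1 (valence 4) → 3 H
Total hydrogens: 11.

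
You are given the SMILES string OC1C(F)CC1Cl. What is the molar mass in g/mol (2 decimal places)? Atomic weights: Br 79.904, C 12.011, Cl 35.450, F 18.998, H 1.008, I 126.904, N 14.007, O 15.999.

First, the molecular formula is C4H6ClFO (counting implicit H from valence).
  C: 4 × 12.011 = 48.044
  Cl: 1 × 35.450 = 35.450
  F: 1 × 18.998 = 18.998
  H: 6 × 1.008 = 6.048
  O: 1 × 15.999 = 15.999
Sum: 4×12.011 + 1×35.450 + 1×18.998 + 6×1.008 + 1×15.999 = 124.539 → 124.54 g/mol.

124.54 g/mol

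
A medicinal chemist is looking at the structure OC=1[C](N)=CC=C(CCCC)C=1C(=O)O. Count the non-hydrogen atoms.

Every atom symbol written in the SMILES (organic subset) is one heavy atom; implicit H are not written.
Heavy atoms by element → C:11, N:1, O:3.
Total: 15.

15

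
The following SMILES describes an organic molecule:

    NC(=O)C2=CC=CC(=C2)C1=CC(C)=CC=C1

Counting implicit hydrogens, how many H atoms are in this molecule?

13

Walk through each heavy atom and fill implicit hydrogens from standard valence (C 4, N 3, O 2, S 2, halogen 1):
  atom 1: N, bond orders sum to 1 (valence 3) → 2 H
  atom 2: C, bond orders sum to 4 (valence 4) → 0 H
  atom 3: O, bond orders sum to 2 (valence 2) → 0 H
  atom 4: C, bond orders sum to 4 (valence 4) → 0 H
  atom 5: C, bond orders sum to 3 (valence 4) → 1 H
  atom 6: C, bond orders sum to 3 (valence 4) → 1 H
  atom 7: C, bond orders sum to 3 (valence 4) → 1 H
  atom 8: C, bond orders sum to 4 (valence 4) → 0 H
  atom 9: C, bond orders sum to 3 (valence 4) → 1 H
  atom 10: C, bond orders sum to 4 (valence 4) → 0 H
  atom 11: C, bond orders sum to 3 (valence 4) → 1 H
  atom 12: C, bond orders sum to 4 (valence 4) → 0 H
  atom 13: C, bond orders sum to 1 (valence 4) → 3 H
  atom 14: C, bond orders sum to 3 (valence 4) → 1 H
  atom 15: C, bond orders sum to 3 (valence 4) → 1 H
  atom 16: C, bond orders sum to 3 (valence 4) → 1 H
Total hydrogens: 13.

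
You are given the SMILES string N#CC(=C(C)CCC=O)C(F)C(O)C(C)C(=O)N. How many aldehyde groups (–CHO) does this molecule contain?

1

The aldehyde motif appears at heavy-atom position 8 in the SMILES.
Other groups present: 1 alkene, 1 amide, 1 hydroxyl, 1 nitrile.
Aldehyde count: 1.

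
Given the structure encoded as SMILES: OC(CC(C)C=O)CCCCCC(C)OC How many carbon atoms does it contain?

Count every carbon token in the SMILES (each C, including those in ring-closure positions and inside branches).
Carbon count: 13.

13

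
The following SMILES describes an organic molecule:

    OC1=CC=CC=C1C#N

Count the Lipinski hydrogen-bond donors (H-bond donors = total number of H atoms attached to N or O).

1

Donors: find every N or O and count the H atoms it carries.
  atom 1 (O): bond orders sum to 1 → 1 H
  atom 9 (N): bond orders sum to 3 → 0 H
Lipinski HBD = 1.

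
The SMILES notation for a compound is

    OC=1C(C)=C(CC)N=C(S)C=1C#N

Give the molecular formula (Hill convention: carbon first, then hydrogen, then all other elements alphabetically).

C9H10N2OS

Walk through each heavy atom and fill implicit hydrogens from standard valence (C 4, N 3, O 2, S 2, halogen 1):
  atom 1: O, bond orders sum to 1 (valence 2) → 1 H
  atom 2: C, bond orders sum to 4 (valence 4) → 0 H
  atom 3: C, bond orders sum to 4 (valence 4) → 0 H
  atom 4: C, bond orders sum to 1 (valence 4) → 3 H
  atom 5: C, bond orders sum to 4 (valence 4) → 0 H
  atom 6: C, bond orders sum to 2 (valence 4) → 2 H
  atom 7: C, bond orders sum to 1 (valence 4) → 3 H
  atom 8: N, bond orders sum to 3 (valence 3) → 0 H
  atom 9: C, bond orders sum to 4 (valence 4) → 0 H
  atom 10: S, bond orders sum to 1 (valence 2) → 1 H
  atom 11: C, bond orders sum to 4 (valence 4) → 0 H
  atom 12: C, bond orders sum to 4 (valence 4) → 0 H
  atom 13: N, bond orders sum to 3 (valence 3) → 0 H
Totals → C:9, H:10, N:2, O:1, S:1.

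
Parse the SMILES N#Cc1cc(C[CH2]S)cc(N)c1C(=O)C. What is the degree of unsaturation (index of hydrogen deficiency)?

Molecular formula: C11H12N2OS.
DoU = (2C + 2 + N − H − X) / 2, where X is the halogen count and O/S are ignored.
    = (2·11 + 2 + 2 − 12 − 0) / 2 = 14 / 2 = 7.

7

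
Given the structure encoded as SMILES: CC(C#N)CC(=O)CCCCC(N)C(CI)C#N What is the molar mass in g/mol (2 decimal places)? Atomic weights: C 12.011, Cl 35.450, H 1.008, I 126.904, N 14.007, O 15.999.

First, the molecular formula is C13H20IN3O (counting implicit H from valence).
  C: 13 × 12.011 = 156.143
  H: 20 × 1.008 = 20.160
  I: 1 × 126.904 = 126.904
  N: 3 × 14.007 = 42.021
  O: 1 × 15.999 = 15.999
Sum: 13×12.011 + 20×1.008 + 1×126.904 + 3×14.007 + 1×15.999 = 361.227 → 361.23 g/mol.

361.23 g/mol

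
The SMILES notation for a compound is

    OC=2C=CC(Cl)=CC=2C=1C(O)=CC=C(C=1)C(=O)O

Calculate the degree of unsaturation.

Degree of unsaturation = (number of rings) + (number of π bonds).
Ring closures in the SMILES: 2.
π bonds: 7 double bonds (each 1 DoU) → 7 DoU from unsaturation.
Total DoU = 2 + 7 = 9.

9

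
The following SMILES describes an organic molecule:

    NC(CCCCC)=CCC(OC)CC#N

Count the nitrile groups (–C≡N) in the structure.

The nitrile motif appears at heavy-atom position 14 in the SMILES.
Other groups present: 1 alkene, 1 ether, 1 primary amine.
Nitrile count: 1.

1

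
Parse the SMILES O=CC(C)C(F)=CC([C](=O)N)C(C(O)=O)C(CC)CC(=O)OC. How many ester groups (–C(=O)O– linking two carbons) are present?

1

The ester motif appears at heavy-atom position 20 in the SMILES.
Other groups present: 1 aldehyde, 1 alkene, 1 amide, 1 carboxylic acid.
Ester count: 1.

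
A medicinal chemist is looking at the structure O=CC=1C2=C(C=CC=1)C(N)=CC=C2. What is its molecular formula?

Walk through each heavy atom and fill implicit hydrogens from standard valence (C 4, N 3, O 2, S 2, halogen 1):
  atom 1: O, bond orders sum to 2 (valence 2) → 0 H
  atom 2: C, bond orders sum to 3 (valence 4) → 1 H
  atom 3: C, bond orders sum to 4 (valence 4) → 0 H
  atom 4: C, bond orders sum to 4 (valence 4) → 0 H
  atom 5: C, bond orders sum to 4 (valence 4) → 0 H
  atom 6: C, bond orders sum to 3 (valence 4) → 1 H
  atom 7: C, bond orders sum to 3 (valence 4) → 1 H
  atom 8: C, bond orders sum to 3 (valence 4) → 1 H
  atom 9: C, bond orders sum to 4 (valence 4) → 0 H
  atom 10: N, bond orders sum to 1 (valence 3) → 2 H
  atom 11: C, bond orders sum to 3 (valence 4) → 1 H
  atom 12: C, bond orders sum to 3 (valence 4) → 1 H
  atom 13: C, bond orders sum to 3 (valence 4) → 1 H
Totals → C:11, H:9, N:1, O:1.
In Hill order: C11H9NO.

C11H9NO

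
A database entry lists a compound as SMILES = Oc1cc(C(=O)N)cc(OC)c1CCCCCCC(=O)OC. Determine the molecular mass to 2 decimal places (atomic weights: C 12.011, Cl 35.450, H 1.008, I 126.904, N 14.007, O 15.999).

309.36 g/mol

First, the molecular formula is C16H23NO5 (counting implicit H from valence).
  C: 16 × 12.011 = 192.176
  H: 23 × 1.008 = 23.184
  N: 1 × 14.007 = 14.007
  O: 5 × 15.999 = 79.995
Sum: 16×12.011 + 23×1.008 + 1×14.007 + 5×15.999 = 309.362 → 309.36 g/mol.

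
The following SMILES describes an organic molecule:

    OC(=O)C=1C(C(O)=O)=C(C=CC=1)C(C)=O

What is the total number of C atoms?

Count every carbon token in the SMILES (each C, including those in ring-closure positions and inside branches).
Carbon count: 10.

10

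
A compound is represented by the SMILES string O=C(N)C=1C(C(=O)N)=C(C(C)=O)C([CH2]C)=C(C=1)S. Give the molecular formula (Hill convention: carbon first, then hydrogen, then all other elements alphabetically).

C12H14N2O3S

Walk through each heavy atom and fill implicit hydrogens from standard valence (C 4, N 3, O 2, S 2, halogen 1):
  atom 1: O, bond orders sum to 2 (valence 2) → 0 H
  atom 2: C, bond orders sum to 4 (valence 4) → 0 H
  atom 3: N, bond orders sum to 1 (valence 3) → 2 H
  atom 4: C, bond orders sum to 4 (valence 4) → 0 H
  atom 5: C, bond orders sum to 4 (valence 4) → 0 H
  atom 6: C, bond orders sum to 4 (valence 4) → 0 H
  atom 7: O, bond orders sum to 2 (valence 2) → 0 H
  atom 8: N, bond orders sum to 1 (valence 3) → 2 H
  atom 9: C, bond orders sum to 4 (valence 4) → 0 H
  atom 10: C, bond orders sum to 4 (valence 4) → 0 H
  atom 11: C, bond orders sum to 1 (valence 4) → 3 H
  atom 12: O, bond orders sum to 2 (valence 2) → 0 H
  atom 13: C, bond orders sum to 4 (valence 4) → 0 H
  atom 14: C with explicit H count 2
  atom 15: C, bond orders sum to 1 (valence 4) → 3 H
  atom 16: C, bond orders sum to 4 (valence 4) → 0 H
  atom 17: C, bond orders sum to 3 (valence 4) → 1 H
  atom 18: S, bond orders sum to 1 (valence 2) → 1 H
Totals → C:12, H:14, N:2, O:3, S:1.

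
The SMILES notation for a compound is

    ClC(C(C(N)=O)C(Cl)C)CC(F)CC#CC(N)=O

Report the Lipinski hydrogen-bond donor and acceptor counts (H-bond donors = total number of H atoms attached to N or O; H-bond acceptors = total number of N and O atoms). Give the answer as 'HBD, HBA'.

4, 4

Donors: find every N or O and count the H atoms it carries.
  atom 5 (N): bond orders sum to 1 → 2 H
  atom 6 (O): bond orders sum to 2 → 0 H
  atom 17 (N): bond orders sum to 1 → 2 H
  atom 18 (O): bond orders sum to 2 → 0 H
Lipinski HBD = 4.
Acceptors: N atoms = 2, O atoms = 2 → HBA = 4.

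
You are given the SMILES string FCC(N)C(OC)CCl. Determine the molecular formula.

C5H11ClFNO

Walk through each heavy atom and fill implicit hydrogens from standard valence (C 4, N 3, O 2, S 2, halogen 1):
  atom 1: F (halogen, monovalent) → 0 H
  atom 2: C, bond orders sum to 2 (valence 4) → 2 H
  atom 3: C, bond orders sum to 3 (valence 4) → 1 H
  atom 4: N, bond orders sum to 1 (valence 3) → 2 H
  atom 5: C, bond orders sum to 3 (valence 4) → 1 H
  atom 6: O, bond orders sum to 2 (valence 2) → 0 H
  atom 7: C, bond orders sum to 1 (valence 4) → 3 H
  atom 8: C, bond orders sum to 2 (valence 4) → 2 H
  atom 9: Cl (halogen, monovalent) → 0 H
Totals → C:5, H:11, Cl:1, F:1, N:1, O:1.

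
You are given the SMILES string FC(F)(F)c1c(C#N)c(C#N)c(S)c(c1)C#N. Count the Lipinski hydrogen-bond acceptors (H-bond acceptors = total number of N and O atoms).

N atoms: 3; O atoms: 0.
Lipinski HBA = 3 + 0 = 3.

3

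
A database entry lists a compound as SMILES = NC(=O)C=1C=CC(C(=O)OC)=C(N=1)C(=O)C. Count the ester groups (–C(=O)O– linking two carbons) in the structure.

1

The ester motif appears at heavy-atom position 8 in the SMILES.
Other groups present: 1 amide, 1 ketone.
Ester count: 1.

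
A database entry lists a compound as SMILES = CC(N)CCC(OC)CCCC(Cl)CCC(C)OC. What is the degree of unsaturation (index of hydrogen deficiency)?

Degree of unsaturation = (number of rings) + (number of π bonds).
Ring closures in the SMILES: 0.
π bonds: none → 0 DoU from unsaturation.
Total DoU = 0 + 0 = 0.

0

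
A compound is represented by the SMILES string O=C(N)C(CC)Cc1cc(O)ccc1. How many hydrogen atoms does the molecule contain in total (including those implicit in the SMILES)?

Walk through each heavy atom and fill implicit hydrogens from standard valence (C 4, N 3, O 2, S 2, halogen 1); for lowercase aromatic atoms, an aromatic c carries 1 H when it has two neighbours and 0 H with three, and aromatic n carries 0 H:
  atom 1: O, bond orders sum to 2 (valence 2) → 0 H
  atom 2: C, bond orders sum to 4 (valence 4) → 0 H
  atom 3: N, bond orders sum to 1 (valence 3) → 2 H
  atom 4: C, bond orders sum to 3 (valence 4) → 1 H
  atom 5: C, bond orders sum to 2 (valence 4) → 2 H
  atom 6: C, bond orders sum to 1 (valence 4) → 3 H
  atom 7: C, bond orders sum to 2 (valence 4) → 2 H
  atom 8: aromatic c, 3 neighbours → 0 H
  atom 9: aromatic c, 2 neighbours → 1 H
  atom 10: aromatic c, 3 neighbours → 0 H
  atom 11: O, bond orders sum to 1 (valence 2) → 1 H
  atom 12: aromatic c, 2 neighbours → 1 H
  atom 13: aromatic c, 2 neighbours → 1 H
  atom 14: aromatic c, 2 neighbours → 1 H
Total hydrogens: 15.

15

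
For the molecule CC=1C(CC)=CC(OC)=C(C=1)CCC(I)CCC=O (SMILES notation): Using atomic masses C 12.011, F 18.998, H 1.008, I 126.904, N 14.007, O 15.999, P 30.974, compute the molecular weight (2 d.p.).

First, the molecular formula is C16H23IO2 (counting implicit H from valence).
  C: 16 × 12.011 = 192.176
  H: 23 × 1.008 = 23.184
  I: 1 × 126.904 = 126.904
  O: 2 × 15.999 = 31.998
Sum: 16×12.011 + 23×1.008 + 1×126.904 + 2×15.999 = 374.262 → 374.26 g/mol.

374.26 g/mol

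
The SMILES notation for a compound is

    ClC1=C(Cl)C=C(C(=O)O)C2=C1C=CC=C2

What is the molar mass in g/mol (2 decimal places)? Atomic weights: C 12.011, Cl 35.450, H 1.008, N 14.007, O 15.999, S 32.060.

241.07 g/mol

First, the molecular formula is C11H6Cl2O2 (counting implicit H from valence).
  C: 11 × 12.011 = 132.121
  Cl: 2 × 35.450 = 70.900
  H: 6 × 1.008 = 6.048
  O: 2 × 15.999 = 31.998
Sum: 11×12.011 + 2×35.450 + 6×1.008 + 2×15.999 = 241.067 → 241.07 g/mol.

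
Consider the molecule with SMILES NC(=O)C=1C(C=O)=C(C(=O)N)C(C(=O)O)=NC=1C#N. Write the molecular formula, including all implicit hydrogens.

C10H6N4O5

Walk through each heavy atom and fill implicit hydrogens from standard valence (C 4, N 3, O 2, S 2, halogen 1):
  atom 1: N, bond orders sum to 1 (valence 3) → 2 H
  atom 2: C, bond orders sum to 4 (valence 4) → 0 H
  atom 3: O, bond orders sum to 2 (valence 2) → 0 H
  atom 4: C, bond orders sum to 4 (valence 4) → 0 H
  atom 5: C, bond orders sum to 4 (valence 4) → 0 H
  atom 6: C, bond orders sum to 3 (valence 4) → 1 H
  atom 7: O, bond orders sum to 2 (valence 2) → 0 H
  atom 8: C, bond orders sum to 4 (valence 4) → 0 H
  atom 9: C, bond orders sum to 4 (valence 4) → 0 H
  atom 10: O, bond orders sum to 2 (valence 2) → 0 H
  atom 11: N, bond orders sum to 1 (valence 3) → 2 H
  atom 12: C, bond orders sum to 4 (valence 4) → 0 H
  atom 13: C, bond orders sum to 4 (valence 4) → 0 H
  atom 14: O, bond orders sum to 2 (valence 2) → 0 H
  atom 15: O, bond orders sum to 1 (valence 2) → 1 H
  atom 16: N, bond orders sum to 3 (valence 3) → 0 H
  atom 17: C, bond orders sum to 4 (valence 4) → 0 H
  atom 18: C, bond orders sum to 4 (valence 4) → 0 H
  atom 19: N, bond orders sum to 3 (valence 3) → 0 H
Totals → C:10, H:6, N:4, O:5.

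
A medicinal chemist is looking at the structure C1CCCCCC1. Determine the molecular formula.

Walk through each heavy atom and fill implicit hydrogens from standard valence (C 4, N 3, O 2, S 2, halogen 1):
  atom 1: C, bond orders sum to 2 (valence 4) → 2 H
  atom 2: C, bond orders sum to 2 (valence 4) → 2 H
  atom 3: C, bond orders sum to 2 (valence 4) → 2 H
  atom 4: C, bond orders sum to 2 (valence 4) → 2 H
  atom 5: C, bond orders sum to 2 (valence 4) → 2 H
  atom 6: C, bond orders sum to 2 (valence 4) → 2 H
  atom 7: C, bond orders sum to 2 (valence 4) → 2 H
Totals → C:7, H:14.

C7H14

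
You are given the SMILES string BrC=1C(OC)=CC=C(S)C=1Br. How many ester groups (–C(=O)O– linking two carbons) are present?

0

Scan the SMILES for the ester motif — none present.
Groups that are present: 1 ether, 1 thiol.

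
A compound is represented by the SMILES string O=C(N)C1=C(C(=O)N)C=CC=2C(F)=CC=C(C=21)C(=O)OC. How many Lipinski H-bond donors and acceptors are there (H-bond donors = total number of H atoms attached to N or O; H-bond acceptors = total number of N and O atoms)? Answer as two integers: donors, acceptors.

4, 6

Donors: find every N or O and count the H atoms it carries.
  atom 1 (O): bond orders sum to 2 → 0 H
  atom 3 (N): bond orders sum to 1 → 2 H
  atom 7 (O): bond orders sum to 2 → 0 H
  atom 8 (N): bond orders sum to 1 → 2 H
  atom 19 (O): bond orders sum to 2 → 0 H
  atom 20 (O): bond orders sum to 2 → 0 H
Lipinski HBD = 4.
Acceptors: N atoms = 2, O atoms = 4 → HBA = 6.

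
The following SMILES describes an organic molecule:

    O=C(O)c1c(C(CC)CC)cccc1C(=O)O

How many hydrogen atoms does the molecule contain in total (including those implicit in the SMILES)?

Walk through each heavy atom and fill implicit hydrogens from standard valence (C 4, N 3, O 2, S 2, halogen 1); for lowercase aromatic atoms, an aromatic c carries 1 H when it has two neighbours and 0 H with three, and aromatic n carries 0 H:
  atom 1: O, bond orders sum to 2 (valence 2) → 0 H
  atom 2: C, bond orders sum to 4 (valence 4) → 0 H
  atom 3: O, bond orders sum to 1 (valence 2) → 1 H
  atom 4: aromatic c, 3 neighbours → 0 H
  atom 5: aromatic c, 3 neighbours → 0 H
  atom 6: C, bond orders sum to 3 (valence 4) → 1 H
  atom 7: C, bond orders sum to 2 (valence 4) → 2 H
  atom 8: C, bond orders sum to 1 (valence 4) → 3 H
  atom 9: C, bond orders sum to 2 (valence 4) → 2 H
  atom 10: C, bond orders sum to 1 (valence 4) → 3 H
  atom 11: aromatic c, 2 neighbours → 1 H
  atom 12: aromatic c, 2 neighbours → 1 H
  atom 13: aromatic c, 2 neighbours → 1 H
  atom 14: aromatic c, 3 neighbours → 0 H
  atom 15: C, bond orders sum to 4 (valence 4) → 0 H
  atom 16: O, bond orders sum to 2 (valence 2) → 0 H
  atom 17: O, bond orders sum to 1 (valence 2) → 1 H
Total hydrogens: 16.

16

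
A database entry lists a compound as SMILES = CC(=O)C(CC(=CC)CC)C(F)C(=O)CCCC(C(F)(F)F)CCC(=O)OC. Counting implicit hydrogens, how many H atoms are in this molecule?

30

Walk through each heavy atom and fill implicit hydrogens from standard valence (C 4, N 3, O 2, S 2, halogen 1):
  atom 1: C, bond orders sum to 1 (valence 4) → 3 H
  atom 2: C, bond orders sum to 4 (valence 4) → 0 H
  atom 3: O, bond orders sum to 2 (valence 2) → 0 H
  atom 4: C, bond orders sum to 3 (valence 4) → 1 H
  atom 5: C, bond orders sum to 2 (valence 4) → 2 H
  atom 6: C, bond orders sum to 4 (valence 4) → 0 H
  atom 7: C, bond orders sum to 3 (valence 4) → 1 H
  atom 8: C, bond orders sum to 1 (valence 4) → 3 H
  atom 9: C, bond orders sum to 2 (valence 4) → 2 H
  atom 10: C, bond orders sum to 1 (valence 4) → 3 H
  atom 11: C, bond orders sum to 3 (valence 4) → 1 H
  atom 12: F (halogen, monovalent) → 0 H
  atom 13: C, bond orders sum to 4 (valence 4) → 0 H
  atom 14: O, bond orders sum to 2 (valence 2) → 0 H
  atom 15: C, bond orders sum to 2 (valence 4) → 2 H
  atom 16: C, bond orders sum to 2 (valence 4) → 2 H
  atom 17: C, bond orders sum to 2 (valence 4) → 2 H
  atom 18: C, bond orders sum to 3 (valence 4) → 1 H
  atom 19: C, bond orders sum to 4 (valence 4) → 0 H
  atom 20: F (halogen, monovalent) → 0 H
  atom 21: F (halogen, monovalent) → 0 H
  atom 22: F (halogen, monovalent) → 0 H
  atom 23: C, bond orders sum to 2 (valence 4) → 2 H
  atom 24: C, bond orders sum to 2 (valence 4) → 2 H
  atom 25: C, bond orders sum to 4 (valence 4) → 0 H
  atom 26: O, bond orders sum to 2 (valence 2) → 0 H
  atom 27: O, bond orders sum to 2 (valence 2) → 0 H
  atom 28: C, bond orders sum to 1 (valence 4) → 3 H
Total hydrogens: 30.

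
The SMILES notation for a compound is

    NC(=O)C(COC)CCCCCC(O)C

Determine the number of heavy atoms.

Every atom symbol written in the SMILES (organic subset) is one heavy atom; implicit H are not written.
Heavy atoms by element → C:11, N:1, O:3.
Total: 15.

15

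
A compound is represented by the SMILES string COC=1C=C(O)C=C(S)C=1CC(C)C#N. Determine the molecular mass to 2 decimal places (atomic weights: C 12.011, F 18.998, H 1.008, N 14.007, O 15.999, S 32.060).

223.29 g/mol

First, the molecular formula is C11H13NO2S (counting implicit H from valence).
  C: 11 × 12.011 = 132.121
  H: 13 × 1.008 = 13.104
  N: 1 × 14.007 = 14.007
  O: 2 × 15.999 = 31.998
  S: 1 × 32.060 = 32.060
Sum: 11×12.011 + 13×1.008 + 1×14.007 + 2×15.999 + 1×32.060 = 223.290 → 223.29 g/mol.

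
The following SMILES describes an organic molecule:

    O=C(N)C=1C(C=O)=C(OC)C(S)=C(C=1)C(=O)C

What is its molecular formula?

Walk through each heavy atom and fill implicit hydrogens from standard valence (C 4, N 3, O 2, S 2, halogen 1):
  atom 1: O, bond orders sum to 2 (valence 2) → 0 H
  atom 2: C, bond orders sum to 4 (valence 4) → 0 H
  atom 3: N, bond orders sum to 1 (valence 3) → 2 H
  atom 4: C, bond orders sum to 4 (valence 4) → 0 H
  atom 5: C, bond orders sum to 4 (valence 4) → 0 H
  atom 6: C, bond orders sum to 3 (valence 4) → 1 H
  atom 7: O, bond orders sum to 2 (valence 2) → 0 H
  atom 8: C, bond orders sum to 4 (valence 4) → 0 H
  atom 9: O, bond orders sum to 2 (valence 2) → 0 H
  atom 10: C, bond orders sum to 1 (valence 4) → 3 H
  atom 11: C, bond orders sum to 4 (valence 4) → 0 H
  atom 12: S, bond orders sum to 1 (valence 2) → 1 H
  atom 13: C, bond orders sum to 4 (valence 4) → 0 H
  atom 14: C, bond orders sum to 3 (valence 4) → 1 H
  atom 15: C, bond orders sum to 4 (valence 4) → 0 H
  atom 16: O, bond orders sum to 2 (valence 2) → 0 H
  atom 17: C, bond orders sum to 1 (valence 4) → 3 H
Totals → C:11, H:11, N:1, O:4, S:1.
In Hill order: C11H11NO4S.

C11H11NO4S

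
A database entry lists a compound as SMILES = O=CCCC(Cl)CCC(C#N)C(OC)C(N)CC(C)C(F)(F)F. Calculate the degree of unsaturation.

3

Molecular formula: C15H24ClF3N2O2.
DoU = (2C + 2 + N − H − X) / 2, where X is the halogen count and O/S are ignored.
    = (2·15 + 2 + 2 − 24 − 4) / 2 = 6 / 2 = 3.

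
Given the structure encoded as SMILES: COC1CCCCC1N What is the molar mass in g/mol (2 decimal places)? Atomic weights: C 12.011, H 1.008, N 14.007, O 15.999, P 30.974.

First, the molecular formula is C7H15NO (counting implicit H from valence).
  C: 7 × 12.011 = 84.077
  H: 15 × 1.008 = 15.120
  N: 1 × 14.007 = 14.007
  O: 1 × 15.999 = 15.999
Sum: 7×12.011 + 15×1.008 + 1×14.007 + 1×15.999 = 129.203 → 129.20 g/mol.

129.20 g/mol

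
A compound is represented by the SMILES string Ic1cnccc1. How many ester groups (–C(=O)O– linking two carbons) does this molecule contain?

0

Scan the SMILES for the ester motif — none present.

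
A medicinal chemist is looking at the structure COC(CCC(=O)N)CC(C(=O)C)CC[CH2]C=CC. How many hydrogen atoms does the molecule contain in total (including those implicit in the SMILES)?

Walk through each heavy atom and fill implicit hydrogens from standard valence (C 4, N 3, O 2, S 2, halogen 1):
  atom 1: C, bond orders sum to 1 (valence 4) → 3 H
  atom 2: O, bond orders sum to 2 (valence 2) → 0 H
  atom 3: C, bond orders sum to 3 (valence 4) → 1 H
  atom 4: C, bond orders sum to 2 (valence 4) → 2 H
  atom 5: C, bond orders sum to 2 (valence 4) → 2 H
  atom 6: C, bond orders sum to 4 (valence 4) → 0 H
  atom 7: O, bond orders sum to 2 (valence 2) → 0 H
  atom 8: N, bond orders sum to 1 (valence 3) → 2 H
  atom 9: C, bond orders sum to 2 (valence 4) → 2 H
  atom 10: C, bond orders sum to 3 (valence 4) → 1 H
  atom 11: C, bond orders sum to 4 (valence 4) → 0 H
  atom 12: O, bond orders sum to 2 (valence 2) → 0 H
  atom 13: C, bond orders sum to 1 (valence 4) → 3 H
  atom 14: C, bond orders sum to 2 (valence 4) → 2 H
  atom 15: C, bond orders sum to 2 (valence 4) → 2 H
  atom 16: C with explicit H count 2
  atom 17: C, bond orders sum to 3 (valence 4) → 1 H
  atom 18: C, bond orders sum to 3 (valence 4) → 1 H
  atom 19: C, bond orders sum to 1 (valence 4) → 3 H
Total hydrogens: 27.

27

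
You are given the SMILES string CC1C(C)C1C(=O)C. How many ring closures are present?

In SMILES, each pair of matching ring-closure digits denotes one ring-closing bond; the number of such bonds equals the number of independent rings.
Ring-closure bonds here: 1.

1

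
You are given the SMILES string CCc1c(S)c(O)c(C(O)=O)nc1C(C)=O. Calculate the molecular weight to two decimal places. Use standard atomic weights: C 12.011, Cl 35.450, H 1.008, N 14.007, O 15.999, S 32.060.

First, the molecular formula is C10H11NO4S (counting implicit H from valence).
  C: 10 × 12.011 = 120.110
  H: 11 × 1.008 = 11.088
  N: 1 × 14.007 = 14.007
  O: 4 × 15.999 = 63.996
  S: 1 × 32.060 = 32.060
Sum: 10×12.011 + 11×1.008 + 1×14.007 + 4×15.999 + 1×32.060 = 241.261 → 241.26 g/mol.

241.26 g/mol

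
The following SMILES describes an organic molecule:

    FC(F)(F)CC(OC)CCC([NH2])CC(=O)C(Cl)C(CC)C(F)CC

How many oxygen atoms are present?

2

Scan the SMILES for O atoms (remember two-letter symbols like Cl and Br are single atoms).
Oxygen count: 2.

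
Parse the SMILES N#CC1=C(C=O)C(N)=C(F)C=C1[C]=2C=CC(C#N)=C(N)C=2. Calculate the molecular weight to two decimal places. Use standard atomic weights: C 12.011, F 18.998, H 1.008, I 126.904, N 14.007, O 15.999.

First, the molecular formula is C15H9FN4O (counting implicit H from valence).
  C: 15 × 12.011 = 180.165
  F: 1 × 18.998 = 18.998
  H: 9 × 1.008 = 9.072
  N: 4 × 14.007 = 56.028
  O: 1 × 15.999 = 15.999
Sum: 15×12.011 + 1×18.998 + 9×1.008 + 4×14.007 + 1×15.999 = 280.262 → 280.26 g/mol.

280.26 g/mol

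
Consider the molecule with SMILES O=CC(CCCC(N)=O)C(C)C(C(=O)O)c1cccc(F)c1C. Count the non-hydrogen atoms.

Every atom symbol written in the SMILES (organic subset) is one heavy atom; implicit H are not written.
Heavy atoms by element → C:17, F:1, N:1, O:4.
Total: 23.

23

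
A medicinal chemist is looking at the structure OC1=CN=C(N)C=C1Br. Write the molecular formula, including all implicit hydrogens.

Walk through each heavy atom and fill implicit hydrogens from standard valence (C 4, N 3, O 2, S 2, halogen 1):
  atom 1: O, bond orders sum to 1 (valence 2) → 1 H
  atom 2: C, bond orders sum to 4 (valence 4) → 0 H
  atom 3: C, bond orders sum to 3 (valence 4) → 1 H
  atom 4: N, bond orders sum to 3 (valence 3) → 0 H
  atom 5: C, bond orders sum to 4 (valence 4) → 0 H
  atom 6: N, bond orders sum to 1 (valence 3) → 2 H
  atom 7: C, bond orders sum to 3 (valence 4) → 1 H
  atom 8: C, bond orders sum to 4 (valence 4) → 0 H
  atom 9: Br (halogen, monovalent) → 0 H
Totals → C:5, H:5, Br:1, N:2, O:1.

C5H5BrN2O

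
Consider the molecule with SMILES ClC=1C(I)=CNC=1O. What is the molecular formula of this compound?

C4H3ClINO

Walk through each heavy atom and fill implicit hydrogens from standard valence (C 4, N 3, O 2, S 2, halogen 1):
  atom 1: Cl (halogen, monovalent) → 0 H
  atom 2: C, bond orders sum to 4 (valence 4) → 0 H
  atom 3: C, bond orders sum to 4 (valence 4) → 0 H
  atom 4: I (halogen, monovalent) → 0 H
  atom 5: C, bond orders sum to 3 (valence 4) → 1 H
  atom 6: N, bond orders sum to 2 (valence 3) → 1 H
  atom 7: C, bond orders sum to 4 (valence 4) → 0 H
  atom 8: O, bond orders sum to 1 (valence 2) → 1 H
Totals → C:4, H:3, Cl:1, I:1, N:1, O:1.
In Hill order: C4H3ClINO.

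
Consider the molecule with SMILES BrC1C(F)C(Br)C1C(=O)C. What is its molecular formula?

C6H7Br2FO

Walk through each heavy atom and fill implicit hydrogens from standard valence (C 4, N 3, O 2, S 2, halogen 1):
  atom 1: Br (halogen, monovalent) → 0 H
  atom 2: C, bond orders sum to 3 (valence 4) → 1 H
  atom 3: C, bond orders sum to 3 (valence 4) → 1 H
  atom 4: F (halogen, monovalent) → 0 H
  atom 5: C, bond orders sum to 3 (valence 4) → 1 H
  atom 6: Br (halogen, monovalent) → 0 H
  atom 7: C, bond orders sum to 3 (valence 4) → 1 H
  atom 8: C, bond orders sum to 4 (valence 4) → 0 H
  atom 9: O, bond orders sum to 2 (valence 2) → 0 H
  atom 10: C, bond orders sum to 1 (valence 4) → 3 H
Totals → C:6, H:7, Br:2, F:1, O:1.
In Hill order: C6H7Br2FO.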